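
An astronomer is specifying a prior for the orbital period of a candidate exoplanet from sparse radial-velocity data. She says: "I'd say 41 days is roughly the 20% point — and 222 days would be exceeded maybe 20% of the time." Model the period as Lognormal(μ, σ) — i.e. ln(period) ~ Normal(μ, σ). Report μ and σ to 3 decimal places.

μ ≈ 4.558, σ ≈ 1.003

If T ~ Lognormal(μ,σ) then ln T ~ Normal(μ,σ), so the p-quantile of ln T is μ + z_p·σ.
ln(41) = 3.714 and ln(222) = 5.403; z_{0.2} = -0.8416, z_{0.8} = 0.8416.
σ = (5.403 − 3.714)/(0.8416 − (-0.8416)) = 1.003.
μ = 3.714 − (-0.8416)·1.003 = 4.558.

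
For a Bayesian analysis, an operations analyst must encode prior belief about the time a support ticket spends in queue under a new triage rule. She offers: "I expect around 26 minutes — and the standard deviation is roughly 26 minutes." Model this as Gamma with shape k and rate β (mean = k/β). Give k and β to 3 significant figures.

k ≈ 1, β ≈ 0.0385

For Gamma(k, rate β): mean = k/β, variance = k/β², so CV = 1/√k.
CV = SD/mean = 26/26 = 1, hence k = 1/CV² = 1.
Then β = k/mean = 1/26 = 0.0385.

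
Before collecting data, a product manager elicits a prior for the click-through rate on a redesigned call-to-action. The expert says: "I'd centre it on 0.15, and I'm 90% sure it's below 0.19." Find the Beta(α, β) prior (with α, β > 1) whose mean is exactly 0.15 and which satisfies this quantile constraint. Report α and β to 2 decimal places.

With mean 0.15 fixed, write α = 0.15s, β = 0.85s where s = α+β.
Need P(θ < 0.19) = 0.9 under Beta(0.15s, 0.85s). Normal approximation: (q−m)/√(m(1−m)/s) ≈ z_{0.9} = 1.28, so s ≈ 0.15·0.85·(1.28)²/(0.19−0.15)² = 130.9.
At s = 130.9: P(θ<0.19) ≈ 0.895. Adjusting to match 0.9 gives s ≈ 136.94.
So α = 0.15·136.94 ≈ 20.54, β = 0.85·136.94 ≈ 116.40.

α ≈ 20.54, β ≈ 116.40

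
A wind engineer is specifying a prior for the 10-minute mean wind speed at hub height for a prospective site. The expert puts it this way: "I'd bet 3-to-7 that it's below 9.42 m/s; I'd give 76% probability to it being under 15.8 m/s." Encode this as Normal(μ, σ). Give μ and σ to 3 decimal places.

μ = 12.139, σ = 5.184

For Normal(μ,σ), the p-quantile is μ + z_p·σ. Here z_{0.3} = -0.5244, z_{0.76} = 0.7063.
So 9.42 = μ − 0.5244σ and 15.8 = μ + 0.7063σ.
Subtracting: σ = (15.8 − 9.42)/(0.7063 − (-0.5244)) = 5.184.
Then μ = 9.42 − (-0.5244)·5.184 = 12.139.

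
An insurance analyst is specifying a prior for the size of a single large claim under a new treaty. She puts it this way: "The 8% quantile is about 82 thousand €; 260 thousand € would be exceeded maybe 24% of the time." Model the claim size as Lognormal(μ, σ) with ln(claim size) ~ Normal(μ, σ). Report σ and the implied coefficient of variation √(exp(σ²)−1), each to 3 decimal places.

If T ~ Lognormal(μ,σ) then ln T ~ Normal(μ,σ), so the p-quantile of ln T is μ + z_p·σ.
ln(82) = 4.407 and ln(260) = 5.561; z_{0.08} = -1.405, z_{0.76} = 0.7063.
σ = (5.561 − 4.407)/(0.7063 − (-1.405)) = 0.547.
μ = 4.407 − (-1.405)·0.547 = 5.175.
CV = √(exp(σ²)−1) = √(exp(0.2987)−1) = 0.590.

σ ≈ 0.547, CV ≈ 0.590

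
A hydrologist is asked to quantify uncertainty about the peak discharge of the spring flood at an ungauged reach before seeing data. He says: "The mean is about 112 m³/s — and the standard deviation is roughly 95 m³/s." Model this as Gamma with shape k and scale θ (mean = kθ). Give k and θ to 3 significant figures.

k ≈ 1.39, θ ≈ 80.6

For Gamma(k, scale θ): mean = kθ, variance = kθ², so CV = 1/√k.
CV = SD/mean = 95/112 = 0.8482, hence k = 1/CV² = 1.39.
Then θ = mean/k = 112/1.39 = 80.6.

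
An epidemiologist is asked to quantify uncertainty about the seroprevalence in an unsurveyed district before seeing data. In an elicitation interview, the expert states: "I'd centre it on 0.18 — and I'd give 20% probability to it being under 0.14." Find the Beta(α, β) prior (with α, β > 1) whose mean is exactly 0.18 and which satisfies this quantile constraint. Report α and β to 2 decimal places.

With mean 0.18 fixed, write α = 0.18s, β = 0.82s where s = α+β.
Need P(θ < 0.14) = 0.2 under Beta(0.18s, 0.82s). Normal approximation: (q−m)/√(m(1−m)/s) ≈ z_{0.2} = -0.842, so s ≈ 0.18·0.82·(-0.842)²/(0.14−0.18)² = 65.3.
At s = 65.3: P(θ<0.14) ≈ 0.205. Adjusting to match 0.2 gives s ≈ 67.53.
So α = 0.18·67.53 ≈ 12.16, β = 0.82·67.53 ≈ 55.38.

α ≈ 12.16, β ≈ 55.38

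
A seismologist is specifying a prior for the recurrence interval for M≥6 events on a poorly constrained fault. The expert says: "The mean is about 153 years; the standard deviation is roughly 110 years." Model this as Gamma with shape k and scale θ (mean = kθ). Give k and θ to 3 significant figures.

k ≈ 1.93, θ ≈ 79.1

For Gamma(k, scale θ): mean = kθ, variance = kθ², so CV = 1/√k.
CV = SD/mean = 110/153 = 0.719, hence k = 1/CV² = 1.93.
Then θ = mean/k = 153/1.93 = 79.1.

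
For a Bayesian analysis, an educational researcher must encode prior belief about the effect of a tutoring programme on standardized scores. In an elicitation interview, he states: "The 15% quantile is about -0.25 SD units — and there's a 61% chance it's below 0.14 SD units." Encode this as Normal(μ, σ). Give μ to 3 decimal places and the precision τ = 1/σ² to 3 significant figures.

μ = 0.057, τ = 11.4

The p-quantile of Normal(μ,σ) is μ + z_p·σ, with z_{0.15} = -1.036 and z_{0.61} = 0.2793.
Eliminate σ: μ = (z₂·x₁ − z₁·x₂)/(z₂ − z₁) = (0.2793·-0.25 − (-1.036)·0.14)/1.316 = 0.057.
Then σ = (x₂ − x₁)/(z₂ − z₁) = (0.14 − -0.25)/1.316 = 0.296.
Precision τ = 1/σ² = 1/0.2964² = 11.4.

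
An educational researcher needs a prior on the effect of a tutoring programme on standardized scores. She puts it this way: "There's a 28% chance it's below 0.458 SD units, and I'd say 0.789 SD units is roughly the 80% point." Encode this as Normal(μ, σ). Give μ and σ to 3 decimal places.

For Normal(μ,σ), the p-quantile is μ + z_p·σ. Here z_{0.28} = -0.5828, z_{0.8} = 0.8416.
So 0.458 = μ − 0.5828σ and 0.789 = μ + 0.8416σ.
Subtracting: σ = (0.789 − 0.458)/(0.8416 − (-0.5828)) = 0.232.
Then μ = 0.458 − (-0.5828)·0.232 = 0.593.

μ = 0.593, σ = 0.232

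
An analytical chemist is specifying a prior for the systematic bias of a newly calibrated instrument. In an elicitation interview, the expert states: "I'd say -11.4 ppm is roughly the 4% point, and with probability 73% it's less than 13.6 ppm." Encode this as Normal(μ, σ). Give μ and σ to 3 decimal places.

The p-quantile of Normal(μ,σ) is μ + z_p·σ, with z_{0.04} = -1.751 and z_{0.73} = 0.6128.
Eliminate σ: μ = (z₂·x₁ − z₁·x₂)/(z₂ − z₁) = (0.6128·-11.4 − (-1.751)·13.6)/2.363 = 7.118.
Then σ = (x₂ − x₁)/(z₂ − z₁) = (13.6 − -11.4)/2.363 = 10.578.

μ = 7.118, σ = 10.578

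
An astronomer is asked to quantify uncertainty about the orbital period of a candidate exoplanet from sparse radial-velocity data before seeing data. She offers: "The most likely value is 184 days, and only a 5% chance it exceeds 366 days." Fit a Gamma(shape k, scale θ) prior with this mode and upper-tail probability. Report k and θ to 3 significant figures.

Gamma(k,θ) with k>1 has mode (k−1)θ, so θ = 184/(k−1).
Need P(X < 366) = 0.95 with θ tied to k this way. Start at k = 2, θ = 184: P(X<366) ≈ 0.591.
Too low — raise k to concentrate. Iterating converges to k ≈ 6.86.
Then θ = 184/(6.86−1) ≈ 31.4.

k ≈ 6.86, θ ≈ 31.4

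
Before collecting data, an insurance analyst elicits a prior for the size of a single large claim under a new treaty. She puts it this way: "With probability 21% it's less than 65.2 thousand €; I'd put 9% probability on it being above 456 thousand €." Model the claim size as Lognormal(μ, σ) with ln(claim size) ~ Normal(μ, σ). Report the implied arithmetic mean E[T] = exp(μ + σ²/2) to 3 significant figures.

If T ~ Lognormal(μ,σ) then ln T ~ Normal(μ,σ), so the p-quantile of ln T is μ + z_p·σ.
ln(65.2) = 4.177 and ln(456) = 6.122; z_{0.21} = -0.8064, z_{0.91} = 1.341.
σ = (6.122 − 4.177)/(1.341 − (-0.8064)) = 0.906.
μ = 4.177 − (-0.8064)·0.906 = 4.908.
E[T] = exp(μ + σ²/2) = exp(4.908 + 0.4103) = 204 thousand €.

E[T] ≈ 204 thousand €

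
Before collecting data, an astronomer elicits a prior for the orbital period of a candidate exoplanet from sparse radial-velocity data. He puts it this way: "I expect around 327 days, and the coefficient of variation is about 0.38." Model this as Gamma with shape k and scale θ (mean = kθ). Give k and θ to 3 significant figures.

k ≈ 6.93, θ ≈ 47.2

For Gamma(k, scale θ): mean = kθ, variance = kθ², so CV = 1/√k.
CV = 0.38, hence k = 1/CV² = 6.93.
Then θ = mean/k = 327/6.93 = 47.2.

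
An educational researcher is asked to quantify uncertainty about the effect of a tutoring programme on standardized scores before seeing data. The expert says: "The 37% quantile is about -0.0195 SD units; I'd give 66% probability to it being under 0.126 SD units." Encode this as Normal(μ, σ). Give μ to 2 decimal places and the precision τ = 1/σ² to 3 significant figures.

For Normal(μ,σ), the p-quantile is μ + z_p·σ. Here z_{0.37} = -0.3319, z_{0.66} = 0.4125.
So -0.0195 = μ − 0.3319σ and 0.126 = μ + 0.4125σ.
Subtracting: σ = (0.126 − -0.0195)/(0.4125 − (-0.3319)) = 0.20.
Then μ = -0.0195 − (-0.3319)·0.20 = 0.05.
Precision τ = 1/σ² = 1/0.1955² = 26.2.

μ = 0.05, τ = 26.2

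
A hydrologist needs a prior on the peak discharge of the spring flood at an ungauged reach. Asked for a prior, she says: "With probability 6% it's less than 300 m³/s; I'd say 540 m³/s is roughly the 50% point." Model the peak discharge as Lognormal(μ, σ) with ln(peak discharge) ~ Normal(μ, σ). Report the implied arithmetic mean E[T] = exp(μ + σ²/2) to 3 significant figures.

If T ~ Lognormal(μ,σ) then ln T ~ Normal(μ,σ), so the p-quantile of ln T is μ + z_p·σ.
ln(300) = 5.704 and ln(540) = 6.292; z_{0.06} = -1.555, z_{0.5} = 0.
σ = (6.292 − 5.704)/(0 − (-1.555)) = 0.378.
μ = 5.704 − (-1.555)·0.378 = 6.292.
E[T] = exp(μ + σ²/2) = exp(6.292 + 0.0715) = 580 m³/s.

E[T] ≈ 580 m³/s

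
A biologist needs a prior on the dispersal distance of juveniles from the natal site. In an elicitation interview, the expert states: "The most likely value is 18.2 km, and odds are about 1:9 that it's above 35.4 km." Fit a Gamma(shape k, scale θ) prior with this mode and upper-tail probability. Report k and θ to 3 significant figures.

Gamma(k,θ) with k>1 has mode (k−1)θ, so θ = 18.2/(k−1).
Need P(X < 35.4) = 0.9 with θ tied to k this way. Start at k = 2, θ = 18.2: P(X<35.4) ≈ 0.579.
Too low — raise k to concentrate. Iterating converges to k ≈ 5.33.
Then θ = 18.2/(5.33−1) ≈ 4.21.

k ≈ 5.33, θ ≈ 4.21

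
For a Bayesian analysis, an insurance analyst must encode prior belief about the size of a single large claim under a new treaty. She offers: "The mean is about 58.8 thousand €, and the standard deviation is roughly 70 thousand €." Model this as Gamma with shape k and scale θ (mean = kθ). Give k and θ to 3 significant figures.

For Gamma(k, scale θ): mean = kθ, variance = kθ², so CV = 1/√k.
CV = SD/mean = 70/58.8 = 1.19, hence k = 1/CV² = 0.706.
Then θ = mean/k = 58.8/0.706 = 83.3.

k ≈ 0.706, θ ≈ 83.3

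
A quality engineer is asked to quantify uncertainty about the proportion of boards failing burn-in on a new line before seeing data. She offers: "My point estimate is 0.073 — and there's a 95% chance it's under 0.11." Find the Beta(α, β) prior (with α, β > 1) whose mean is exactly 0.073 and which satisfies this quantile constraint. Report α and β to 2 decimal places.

With mean 0.073 fixed, write α = 0.073s, β = 0.927s where s = α+β.
Need P(θ < 0.11) = 0.95 under Beta(0.073s, 0.927s). Normal approximation: (q−m)/√(m(1−m)/s) ≈ z_{0.95} = 1.64, so s ≈ 0.073·0.927·(1.64)²/(0.11−0.073)² = 133.7.
At s = 133.7: P(θ<0.11) ≈ 0.938. Adjusting to match 0.95 gives s ≈ 155.97.
So α = 0.073·155.97 ≈ 11.39, β = 0.927·155.97 ≈ 144.58.

α ≈ 11.39, β ≈ 144.58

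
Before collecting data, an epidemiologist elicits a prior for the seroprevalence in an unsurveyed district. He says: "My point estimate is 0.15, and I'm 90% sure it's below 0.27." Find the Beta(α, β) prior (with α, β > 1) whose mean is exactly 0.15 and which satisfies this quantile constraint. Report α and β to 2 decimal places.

With mean 0.15 fixed, write α = 0.15s, β = 0.85s where s = α+β.
Need P(θ < 0.27) = 0.9 under Beta(0.15s, 0.85s). Normal approximation: (q−m)/√(m(1−m)/s) ≈ z_{0.9} = 1.28, so s ≈ 0.15·0.85·(1.28)²/(0.27−0.15)² = 14.5.
At s = 14.5: P(θ<0.27) ≈ 0.893. Adjusting to match 0.9 gives s ≈ 15.79.
So α = 0.15·15.79 ≈ 2.37, β = 0.85·15.79 ≈ 13.42.

α ≈ 2.37, β ≈ 13.42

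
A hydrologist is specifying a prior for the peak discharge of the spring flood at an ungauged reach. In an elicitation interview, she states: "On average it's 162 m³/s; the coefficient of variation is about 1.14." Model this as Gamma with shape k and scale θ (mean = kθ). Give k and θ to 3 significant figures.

k ≈ 0.769, θ ≈ 211

For Gamma(k, scale θ): mean = kθ, variance = kθ², so CV = 1/√k.
CV = 1.14, hence k = 1/CV² = 0.769.
Then θ = mean/k = 162/0.769 = 211.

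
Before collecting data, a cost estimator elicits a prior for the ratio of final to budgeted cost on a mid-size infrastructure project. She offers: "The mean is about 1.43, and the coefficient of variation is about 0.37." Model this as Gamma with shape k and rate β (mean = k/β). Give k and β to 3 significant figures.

For Gamma(k, rate β): mean = k/β, variance = k/β², so CV = 1/√k.
CV = 0.37, hence k = 1/CV² = 7.3.
Then β = k/mean = 7.3/1.43 = 5.11.

k ≈ 7.3, β ≈ 5.11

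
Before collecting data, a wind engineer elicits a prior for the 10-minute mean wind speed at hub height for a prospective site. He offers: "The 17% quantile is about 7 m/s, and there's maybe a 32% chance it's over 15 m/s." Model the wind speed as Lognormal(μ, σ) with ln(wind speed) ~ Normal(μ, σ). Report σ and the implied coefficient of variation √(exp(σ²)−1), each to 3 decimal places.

If T ~ Lognormal(μ,σ) then ln T ~ Normal(μ,σ), so the p-quantile of ln T is μ + z_p·σ.
ln(7) = 1.946 and ln(15) = 2.708; z_{0.17} = -0.9542, z_{0.68} = 0.4677.
σ = (2.708 − 1.946)/(0.4677 − (-0.9542)) = 0.536.
μ = 1.946 − (-0.9542)·0.536 = 2.457.
CV = √(exp(σ²)−1) = √(exp(0.2873)−1) = 0.577.

σ ≈ 0.536, CV ≈ 0.577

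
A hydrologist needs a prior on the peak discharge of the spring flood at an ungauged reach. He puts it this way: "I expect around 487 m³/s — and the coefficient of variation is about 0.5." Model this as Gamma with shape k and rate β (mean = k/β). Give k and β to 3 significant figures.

For Gamma(k, rate β): mean = k/β, variance = k/β², so CV = 1/√k.
CV = 0.5, hence k = 1/CV² = 4.
Then β = k/mean = 4/487 = 0.00821.

k ≈ 4, β ≈ 0.00821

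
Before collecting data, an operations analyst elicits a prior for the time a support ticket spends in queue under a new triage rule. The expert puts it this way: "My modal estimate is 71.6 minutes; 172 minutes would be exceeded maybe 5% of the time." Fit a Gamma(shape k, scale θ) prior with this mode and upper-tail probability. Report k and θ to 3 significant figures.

k ≈ 4.55, θ ≈ 20.2

Gamma(k,θ) with k>1 has mode (k−1)θ, so θ = 71.6/(k−1).
Need P(X < 172) = 0.95 with θ tied to k this way. Start at k = 2, θ = 71.6: P(X<172) ≈ 0.692.
Too low — raise k to concentrate. Iterating converges to k ≈ 4.55.
Then θ = 71.6/(4.55−1) ≈ 20.2.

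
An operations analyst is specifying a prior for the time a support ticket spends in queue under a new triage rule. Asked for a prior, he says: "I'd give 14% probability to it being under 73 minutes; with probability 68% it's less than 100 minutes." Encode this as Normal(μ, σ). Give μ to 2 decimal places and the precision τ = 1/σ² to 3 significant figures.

The p-quantile of Normal(μ,σ) is μ + z_p·σ, with z_{0.14} = -1.08 and z_{0.68} = 0.4677.
Eliminate σ: μ = (z₂·x₁ − z₁·x₂)/(z₂ − z₁) = (0.4677·73 − (-1.08)·100)/1.548 = 91.84.
Then σ = (x₂ − x₁)/(z₂ − z₁) = (100 − 73)/1.548 = 17.44.
Precision τ = 1/σ² = 1/17.44² = 0.00329.

μ = 91.84, τ = 0.00329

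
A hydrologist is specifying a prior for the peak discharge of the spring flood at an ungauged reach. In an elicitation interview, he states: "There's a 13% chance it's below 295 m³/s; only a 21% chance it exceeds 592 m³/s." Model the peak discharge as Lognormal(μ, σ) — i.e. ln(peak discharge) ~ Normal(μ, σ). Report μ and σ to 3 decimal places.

If T ~ Lognormal(μ,σ) then ln T ~ Normal(μ,σ), so the p-quantile of ln T is μ + z_p·σ.
ln(295) = 5.687 and ln(592) = 6.384; z_{0.13} = -1.126, z_{0.79} = 0.8064.
σ = (6.384 − 5.687)/(0.8064 − (-1.126)) = 0.360.
μ = 5.687 − (-1.126)·0.360 = 6.093.

μ ≈ 6.093, σ ≈ 0.360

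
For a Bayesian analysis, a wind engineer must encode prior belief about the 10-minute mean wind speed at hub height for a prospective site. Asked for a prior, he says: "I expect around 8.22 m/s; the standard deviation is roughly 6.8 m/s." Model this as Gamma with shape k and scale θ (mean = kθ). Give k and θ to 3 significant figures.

k ≈ 1.46, θ ≈ 5.63

For Gamma(k, scale θ): mean = kθ, variance = kθ², so CV = 1/√k.
CV = SD/mean = 6.8/8.22 = 0.8273, hence k = 1/CV² = 1.46.
Then θ = mean/k = 8.22/1.46 = 5.63.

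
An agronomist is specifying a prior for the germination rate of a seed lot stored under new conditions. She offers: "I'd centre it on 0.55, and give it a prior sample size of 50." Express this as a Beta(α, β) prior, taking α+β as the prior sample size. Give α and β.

Under the effective-sample-size interpretation, Beta(α, β) has prior mean α/(α+β) and prior sample size α+β.
So α+β = 50 and α/(α+β) = 0.55, giving α = 0.55·50 = 27.5 and β = 50 − 27.5 = 22.5.

α = 27.5, β = 22.5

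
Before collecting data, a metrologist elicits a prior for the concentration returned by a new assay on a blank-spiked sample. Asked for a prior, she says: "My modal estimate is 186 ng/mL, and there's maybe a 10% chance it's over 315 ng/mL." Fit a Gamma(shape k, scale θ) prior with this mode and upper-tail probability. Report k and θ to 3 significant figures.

k ≈ 7.82, θ ≈ 27.3

Gamma(k,θ) with k>1 has mode (k−1)θ, so θ = 186/(k−1).
Need P(X < 315) = 0.9 with θ tied to k this way. Start at k = 2, θ = 186: P(X<315) ≈ 0.505.
Too low — raise k to concentrate. Iterating converges to k ≈ 7.82.
Then θ = 186/(7.82−1) ≈ 27.3.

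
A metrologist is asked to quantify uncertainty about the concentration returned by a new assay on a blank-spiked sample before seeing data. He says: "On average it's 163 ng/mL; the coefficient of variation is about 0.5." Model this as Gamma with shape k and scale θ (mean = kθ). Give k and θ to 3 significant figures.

For Gamma(k, scale θ): mean = kθ, variance = kθ², so CV = 1/√k.
CV = 0.5, hence k = 1/CV² = 4.
Then θ = mean/k = 163/4 = 40.8.

k ≈ 4, θ ≈ 40.8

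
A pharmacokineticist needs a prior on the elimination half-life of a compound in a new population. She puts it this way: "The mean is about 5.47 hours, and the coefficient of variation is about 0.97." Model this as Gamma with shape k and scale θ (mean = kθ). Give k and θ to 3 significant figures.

k ≈ 1.06, θ ≈ 5.15

For Gamma(k, scale θ): mean = kθ, variance = kθ², so CV = 1/√k.
CV = 0.97, hence k = 1/CV² = 1.06.
Then θ = mean/k = 5.47/1.06 = 5.15.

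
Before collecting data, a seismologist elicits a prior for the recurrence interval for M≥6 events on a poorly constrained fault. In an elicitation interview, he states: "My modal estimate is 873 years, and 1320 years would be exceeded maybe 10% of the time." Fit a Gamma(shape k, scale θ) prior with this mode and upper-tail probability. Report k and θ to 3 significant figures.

Gamma(k,θ) with k>1 has mode (k−1)θ, so θ = 873/(k−1).
Need P(X < 1320) = 0.9 with θ tied to k this way. Start at k = 2, θ = 873: P(X<1320) ≈ 0.446.
Too low — raise k to concentrate. Iterating converges to k ≈ 11.9.
Then θ = 873/(11.9−1) ≈ 80.1.

k ≈ 11.9, θ ≈ 80.1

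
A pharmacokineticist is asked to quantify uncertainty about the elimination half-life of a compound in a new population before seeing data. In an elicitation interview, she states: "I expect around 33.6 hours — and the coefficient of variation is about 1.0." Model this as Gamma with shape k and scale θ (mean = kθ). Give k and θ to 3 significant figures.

For Gamma(k, scale θ): mean = kθ, variance = kθ², so CV = 1/√k.
CV = 1.0, hence k = 1/CV² = 1.
Then θ = mean/k = 33.6/1 = 33.6.

k ≈ 1, θ ≈ 33.6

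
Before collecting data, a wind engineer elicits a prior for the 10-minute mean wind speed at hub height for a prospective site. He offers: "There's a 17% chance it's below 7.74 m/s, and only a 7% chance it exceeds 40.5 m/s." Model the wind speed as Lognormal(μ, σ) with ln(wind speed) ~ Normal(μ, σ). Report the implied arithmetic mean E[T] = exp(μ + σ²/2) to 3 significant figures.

If T ~ Lognormal(μ,σ) then ln T ~ Normal(μ,σ), so the p-quantile of ln T is μ + z_p·σ.
ln(7.74) = 2.046 and ln(40.5) = 3.701; z_{0.17} = -0.9542, z_{0.93} = 1.476.
σ = (3.701 − 2.046)/(1.476 − (-0.9542)) = 0.681.
μ = 2.046 − (-0.9542)·0.681 = 2.696.
E[T] = exp(μ + σ²/2) = exp(2.696 + 0.2319) = 18.7 m/s.

E[T] ≈ 18.7 m/s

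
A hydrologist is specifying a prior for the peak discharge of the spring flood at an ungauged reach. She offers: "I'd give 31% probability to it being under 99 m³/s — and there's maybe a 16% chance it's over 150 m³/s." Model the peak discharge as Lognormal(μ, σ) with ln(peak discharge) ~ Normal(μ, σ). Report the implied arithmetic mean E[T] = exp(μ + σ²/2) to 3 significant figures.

If T ~ Lognormal(μ,σ) then ln T ~ Normal(μ,σ), so the p-quantile of ln T is μ + z_p·σ.
ln(99) = 4.595 and ln(150) = 5.011; z_{0.31} = -0.4959, z_{0.84} = 0.9945.
σ = (5.011 − 4.595)/(0.9945 − (-0.4959)) = 0.279.
μ = 4.595 − (-0.4959)·0.279 = 4.733.
E[T] = exp(μ + σ²/2) = exp(4.733 + 0.0389) = 118 m³/s.

E[T] ≈ 118 m³/s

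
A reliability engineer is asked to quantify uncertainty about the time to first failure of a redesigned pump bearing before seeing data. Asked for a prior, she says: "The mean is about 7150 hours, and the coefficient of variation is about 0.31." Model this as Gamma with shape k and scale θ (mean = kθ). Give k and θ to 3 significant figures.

k ≈ 10.4, θ ≈ 687

For Gamma(k, scale θ): mean = kθ, variance = kθ², so CV = 1/√k.
CV = 0.31, hence k = 1/CV² = 10.4.
Then θ = mean/k = 7150/10.4 = 687.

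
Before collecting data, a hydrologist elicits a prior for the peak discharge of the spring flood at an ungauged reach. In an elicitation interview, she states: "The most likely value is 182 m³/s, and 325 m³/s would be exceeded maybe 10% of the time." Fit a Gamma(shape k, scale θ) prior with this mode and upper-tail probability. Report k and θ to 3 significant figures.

Gamma(k,θ) with k>1 has mode (k−1)θ, so θ = 182/(k−1).
Need P(X < 325) = 0.9 with θ tied to k this way. Start at k = 2, θ = 182: P(X<325) ≈ 0.533.
Too low — raise k to concentrate. Iterating converges to k ≈ 6.66.
Then θ = 182/(6.66−1) ≈ 32.2.

k ≈ 6.66, θ ≈ 32.2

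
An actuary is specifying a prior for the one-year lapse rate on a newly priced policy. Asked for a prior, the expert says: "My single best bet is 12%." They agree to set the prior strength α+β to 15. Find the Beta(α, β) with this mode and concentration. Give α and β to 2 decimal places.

For α,β > 1 the Beta mode is (α−1)/(α+β−2). With α+β = 15, the mode is (α−1)/13.
Set (α−1)/13 = 0.12 → α = 1 + 0.12·13 = 2.56.
β = 15 − α = 12.44.

α = 2.56, β = 12.44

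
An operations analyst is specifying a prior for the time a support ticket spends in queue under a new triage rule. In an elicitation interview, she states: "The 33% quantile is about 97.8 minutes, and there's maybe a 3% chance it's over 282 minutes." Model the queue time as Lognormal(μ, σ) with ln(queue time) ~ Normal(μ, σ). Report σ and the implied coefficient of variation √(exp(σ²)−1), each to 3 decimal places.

σ ≈ 0.456, CV ≈ 0.481

If T ~ Lognormal(μ,σ) then ln T ~ Normal(μ,σ), so the p-quantile of ln T is μ + z_p·σ.
ln(97.8) = 4.583 and ln(282) = 5.642; z_{0.33} = -0.4399, z_{0.97} = 1.881.
σ = (5.642 − 4.583)/(1.881 − (-0.4399)) = 0.456.
μ = 4.583 − (-0.4399)·0.456 = 4.784.
CV = √(exp(σ²)−1) = √(exp(0.2082)−1) = 0.481.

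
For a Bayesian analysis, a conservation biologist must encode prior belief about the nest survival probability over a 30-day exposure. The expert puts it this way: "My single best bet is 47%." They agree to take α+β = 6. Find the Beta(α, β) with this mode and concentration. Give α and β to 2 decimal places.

α = 2.88, β = 3.12

For α,β > 1 the Beta mode is (α−1)/(α+β−2). With α+β = 6, the mode is (α−1)/4.
Set (α−1)/4 = 0.47 → α = 1 + 0.47·4 = 2.88.
β = 6 − α = 3.12.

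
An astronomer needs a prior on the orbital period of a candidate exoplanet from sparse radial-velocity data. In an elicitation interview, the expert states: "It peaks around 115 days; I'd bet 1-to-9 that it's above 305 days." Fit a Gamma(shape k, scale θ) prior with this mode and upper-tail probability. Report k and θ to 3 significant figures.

Gamma(k,θ) with k>1 has mode (k−1)θ, so θ = 115/(k−1).
Need P(X < 305) = 0.9 with θ tied to k this way. Start at k = 2, θ = 115: P(X<305) ≈ 0.743.
Too low — raise k to concentrate. Iterating converges to k ≈ 3.01.
Then θ = 115/(3.01−1) ≈ 57.1.

k ≈ 3.01, θ ≈ 57.1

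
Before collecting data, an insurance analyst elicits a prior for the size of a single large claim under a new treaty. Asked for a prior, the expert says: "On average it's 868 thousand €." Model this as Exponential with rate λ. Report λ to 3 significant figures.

Exponential mean = 1/λ, so λ = 1/868.0 = 0.00115.

λ ≈ 0.00115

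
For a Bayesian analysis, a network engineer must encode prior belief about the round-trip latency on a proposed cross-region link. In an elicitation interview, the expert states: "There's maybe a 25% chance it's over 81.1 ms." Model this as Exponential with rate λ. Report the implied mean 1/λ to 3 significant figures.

mean ≈ 58.5 ms

P(T > 81.1) = e^(−λ·81.1) = 0.25, so λ = −ln(0.25)/81.1 = 0.0171.
Mean = 1/λ = 58.5 ms.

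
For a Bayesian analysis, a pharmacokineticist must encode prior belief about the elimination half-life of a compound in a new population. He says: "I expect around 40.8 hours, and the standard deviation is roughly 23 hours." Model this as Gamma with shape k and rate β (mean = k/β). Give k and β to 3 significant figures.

k ≈ 3.15, β ≈ 0.0771

For Gamma(k, rate β): mean = k/β, variance = k/β², so CV = 1/√k.
CV = SD/mean = 23/40.8 = 0.5637, hence k = 1/CV² = 3.15.
Then β = k/mean = 3.15/40.8 = 0.0771.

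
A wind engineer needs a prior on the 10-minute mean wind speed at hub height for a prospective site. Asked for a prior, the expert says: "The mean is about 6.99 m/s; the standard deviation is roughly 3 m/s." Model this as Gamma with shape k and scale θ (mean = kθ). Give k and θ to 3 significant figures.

For Gamma(k, scale θ): mean = kθ, variance = kθ², so CV = 1/√k.
CV = SD/mean = 3/6.99 = 0.4292, hence k = 1/CV² = 5.43.
Then θ = mean/k = 6.99/5.43 = 1.29.

k ≈ 5.43, θ ≈ 1.29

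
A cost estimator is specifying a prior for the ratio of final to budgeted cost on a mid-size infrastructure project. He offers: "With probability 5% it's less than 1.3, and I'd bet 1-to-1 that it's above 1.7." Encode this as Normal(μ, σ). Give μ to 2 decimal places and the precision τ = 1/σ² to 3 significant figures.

μ = 1.70, τ = 16.9

The p-quantile of Normal(μ,σ) is μ + z_p·σ, with z_{0.05} = -1.645 and z_{0.5} = 0.
Eliminate σ: μ = (z₂·x₁ − z₁·x₂)/(z₂ − z₁) = (0·1.3 − (-1.645)·1.7)/1.645 = 1.70.
Then σ = (x₂ − x₁)/(z₂ − z₁) = (1.7 − 1.3)/1.645 = 0.24.
Precision τ = 1/σ² = 1/0.2432² = 16.9.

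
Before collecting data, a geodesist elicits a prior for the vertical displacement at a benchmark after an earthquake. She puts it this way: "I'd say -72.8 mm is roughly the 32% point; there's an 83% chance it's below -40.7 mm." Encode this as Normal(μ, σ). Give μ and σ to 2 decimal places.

The p-quantile of Normal(μ,σ) is μ + z_p·σ, with z_{0.32} = -0.4677 and z_{0.83} = 0.9542.
Eliminate σ: μ = (z₂·x₁ − z₁·x₂)/(z₂ − z₁) = (0.9542·-72.8 − (-0.4677)·-40.7)/1.422 = -62.24.
Then σ = (x₂ − x₁)/(z₂ − z₁) = (-40.7 − -72.8)/1.422 = 22.58.

μ = -62.24, σ = 22.58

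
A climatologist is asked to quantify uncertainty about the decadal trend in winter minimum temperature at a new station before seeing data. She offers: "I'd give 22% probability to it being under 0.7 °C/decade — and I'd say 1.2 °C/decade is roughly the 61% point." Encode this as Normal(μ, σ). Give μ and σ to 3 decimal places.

For Normal(μ,σ), the p-quantile is μ + z_p·σ. Here z_{0.22} = -0.7722, z_{0.61} = 0.2793.
So 0.7 = μ − 0.7722σ and 1.2 = μ + 0.2793σ.
Subtracting: σ = (1.2 − 0.7)/(0.2793 − (-0.7722)) = 0.476.
Then μ = 0.7 − (-0.7722)·0.476 = 1.067.

μ = 1.067, σ = 0.476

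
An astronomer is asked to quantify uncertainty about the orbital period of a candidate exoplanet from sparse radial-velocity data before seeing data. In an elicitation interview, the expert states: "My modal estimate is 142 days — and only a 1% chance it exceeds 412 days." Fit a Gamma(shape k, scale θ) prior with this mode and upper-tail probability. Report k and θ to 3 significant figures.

k ≈ 5, θ ≈ 35.5

Gamma(k,θ) with k>1 has mode (k−1)θ, so θ = 142/(k−1).
Need P(X < 412) = 0.99 with θ tied to k this way. Start at k = 2, θ = 142: P(X<412) ≈ 0.786.
Too low — raise k to concentrate. Iterating converges to k ≈ 5.
Then θ = 142/(5−1) ≈ 35.5.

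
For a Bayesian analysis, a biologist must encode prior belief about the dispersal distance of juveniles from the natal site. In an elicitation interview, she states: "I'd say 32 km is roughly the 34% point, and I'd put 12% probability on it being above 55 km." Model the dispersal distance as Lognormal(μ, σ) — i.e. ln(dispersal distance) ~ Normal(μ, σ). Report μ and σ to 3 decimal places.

If T ~ Lognormal(μ,σ) then ln T ~ Normal(μ,σ), so the p-quantile of ln T is μ + z_p·σ.
ln(32) = 3.466 and ln(55) = 4.007; z_{0.34} = -0.4125, z_{0.88} = 1.175.
σ = (4.007 − 3.466)/(1.175 − (-0.4125)) = 0.341.
μ = 3.466 − (-0.4125)·0.341 = 3.606.

μ ≈ 3.606, σ ≈ 0.341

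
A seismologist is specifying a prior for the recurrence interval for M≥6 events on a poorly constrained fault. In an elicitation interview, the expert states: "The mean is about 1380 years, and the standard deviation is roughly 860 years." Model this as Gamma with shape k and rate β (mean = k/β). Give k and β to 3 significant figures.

k ≈ 2.57, β ≈ 0.00187

For Gamma(k, rate β): mean = k/β, variance = k/β², so CV = 1/√k.
CV = SD/mean = 860/1380 = 0.6232, hence k = 1/CV² = 2.57.
Then β = k/mean = 2.57/1380 = 0.00187.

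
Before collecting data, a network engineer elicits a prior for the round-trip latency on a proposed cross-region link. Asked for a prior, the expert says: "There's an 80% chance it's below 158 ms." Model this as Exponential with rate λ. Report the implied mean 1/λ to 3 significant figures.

P(T < 158.0) = 1 − e^(−λ·158.0) = 0.8, so λ = −ln(1−0.8)/158.0 = −ln(0.2)/158.0 = 0.0102.
Mean = 1/λ = 98.2 ms.

mean ≈ 98.2 ms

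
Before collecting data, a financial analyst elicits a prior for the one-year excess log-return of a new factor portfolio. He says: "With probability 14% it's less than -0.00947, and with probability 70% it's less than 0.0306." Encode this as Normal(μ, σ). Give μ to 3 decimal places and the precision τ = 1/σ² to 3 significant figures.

μ = 0.018, τ = 1600

The p-quantile of Normal(μ,σ) is μ + z_p·σ, with z_{0.14} = -1.08 and z_{0.7} = 0.5244.
Eliminate σ: μ = (z₂·x₁ − z₁·x₂)/(z₂ − z₁) = (0.5244·-0.00947 − (-1.08)·0.0306)/1.605 = 0.018.
Then σ = (x₂ − x₁)/(z₂ − z₁) = (0.0306 − -0.00947)/1.605 = 0.025.
Precision τ = 1/σ² = 1/0.02497² = 1600.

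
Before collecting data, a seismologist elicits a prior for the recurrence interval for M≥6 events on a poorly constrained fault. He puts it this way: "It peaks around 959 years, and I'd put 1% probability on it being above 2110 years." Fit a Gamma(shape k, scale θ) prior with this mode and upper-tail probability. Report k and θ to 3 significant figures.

Gamma(k,θ) with k>1 has mode (k−1)θ, so θ = 959/(k−1).
Need P(X < 2110) = 0.99 with θ tied to k this way. Start at k = 2, θ = 959: P(X<2110) ≈ 0.645.
Too low — raise k to concentrate. Iterating converges to k ≈ 8.75.
Then θ = 959/(8.75−1) ≈ 124.

k ≈ 8.75, θ ≈ 124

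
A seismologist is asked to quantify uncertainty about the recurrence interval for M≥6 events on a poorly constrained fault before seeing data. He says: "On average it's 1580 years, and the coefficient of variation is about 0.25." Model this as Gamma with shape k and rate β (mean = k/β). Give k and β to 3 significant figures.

k ≈ 16, β ≈ 0.0101

For Gamma(k, rate β): mean = k/β, variance = k/β², so CV = 1/√k.
CV = 0.25, hence k = 1/CV² = 16.
Then β = k/mean = 16/1580 = 0.0101.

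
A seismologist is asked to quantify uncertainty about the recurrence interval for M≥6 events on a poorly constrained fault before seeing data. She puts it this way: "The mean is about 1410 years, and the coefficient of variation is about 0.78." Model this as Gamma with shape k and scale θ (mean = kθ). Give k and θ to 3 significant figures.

k ≈ 1.64, θ ≈ 858

For Gamma(k, scale θ): mean = kθ, variance = kθ², so CV = 1/√k.
CV = 0.78, hence k = 1/CV² = 1.64.
Then θ = mean/k = 1410/1.64 = 858.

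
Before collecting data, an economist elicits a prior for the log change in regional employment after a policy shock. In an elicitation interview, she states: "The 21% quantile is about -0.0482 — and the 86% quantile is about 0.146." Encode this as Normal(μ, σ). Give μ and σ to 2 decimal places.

The p-quantile of Normal(μ,σ) is μ + z_p·σ, with z_{0.21} = -0.8064 and z_{0.86} = 1.08.
Eliminate σ: μ = (z₂·x₁ − z₁·x₂)/(z₂ − z₁) = (1.08·-0.0482 − (-0.8064)·0.146)/1.887 = 0.03.
Then σ = (x₂ − x₁)/(z₂ − z₁) = (0.146 − -0.0482)/1.887 = 0.10.

μ = 0.03, σ = 0.10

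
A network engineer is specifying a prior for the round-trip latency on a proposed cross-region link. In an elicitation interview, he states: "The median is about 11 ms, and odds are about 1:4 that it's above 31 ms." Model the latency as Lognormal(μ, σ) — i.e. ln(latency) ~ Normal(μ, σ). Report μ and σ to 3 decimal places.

μ ≈ 2.398, σ ≈ 1.231

If T ~ Lognormal(μ,σ) then ln T ~ Normal(μ,σ), so the p-quantile of ln T is μ + z_p·σ.
ln(11) = 2.398 and ln(31) = 3.434; z_{0.5} = 0, z_{0.8} = 0.8416.
σ = (3.434 − 2.398)/(0.8416 − (0)) = 1.231.
μ = 2.398 − (0)·1.231 = 2.398.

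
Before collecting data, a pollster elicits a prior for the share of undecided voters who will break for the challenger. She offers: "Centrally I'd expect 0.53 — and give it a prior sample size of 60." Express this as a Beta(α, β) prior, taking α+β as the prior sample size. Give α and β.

α = 31.8, β = 28.2

Under the effective-sample-size interpretation, Beta(α, β) has prior mean α/(α+β) and prior sample size α+β.
So α+β = 60 and α/(α+β) = 0.53, giving α = 0.53·60 = 31.8 and β = 60 − 31.8 = 28.2.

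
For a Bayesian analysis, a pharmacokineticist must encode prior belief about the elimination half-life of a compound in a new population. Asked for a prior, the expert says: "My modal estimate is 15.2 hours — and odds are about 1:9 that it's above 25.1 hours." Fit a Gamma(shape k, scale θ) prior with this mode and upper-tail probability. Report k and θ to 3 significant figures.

Gamma(k,θ) with k>1 has mode (k−1)θ, so θ = 15.2/(k−1).
Need P(X < 25.1) = 0.9 with θ tied to k this way. Start at k = 2, θ = 15.2: P(X<25.1) ≈ 0.491.
Too low — raise k to concentrate. Iterating converges to k ≈ 8.5.
Then θ = 15.2/(8.5−1) ≈ 2.03.

k ≈ 8.5, θ ≈ 2.03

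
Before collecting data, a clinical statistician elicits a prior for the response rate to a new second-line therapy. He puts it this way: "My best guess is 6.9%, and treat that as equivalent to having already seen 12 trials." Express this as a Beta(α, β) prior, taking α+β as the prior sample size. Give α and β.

Under the effective-sample-size interpretation, Beta(α, β) has prior mean α/(α+β) and prior sample size α+β.
So α+β = 12 and α/(α+β) = 0.069, giving α = 0.069·12 = 0.828 and β = 12 − 0.828 = 11.172.

α = 0.828, β = 11.172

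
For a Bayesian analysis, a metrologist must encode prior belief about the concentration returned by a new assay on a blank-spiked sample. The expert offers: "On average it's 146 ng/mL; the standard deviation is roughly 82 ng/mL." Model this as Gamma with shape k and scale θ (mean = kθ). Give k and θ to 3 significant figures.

k ≈ 3.17, θ ≈ 46.1

For Gamma(k, scale θ): mean = kθ, variance = kθ², so CV = 1/√k.
CV = SD/mean = 82/146 = 0.5616, hence k = 1/CV² = 3.17.
Then θ = mean/k = 146/3.17 = 46.1.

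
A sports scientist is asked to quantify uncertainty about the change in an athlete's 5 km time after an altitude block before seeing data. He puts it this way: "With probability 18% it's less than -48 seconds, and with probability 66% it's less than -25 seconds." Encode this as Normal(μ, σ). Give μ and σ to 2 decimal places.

For Normal(μ,σ), the p-quantile is μ + z_p·σ. Here z_{0.18} = -0.9154, z_{0.66} = 0.4125.
So -48 = μ − 0.9154σ and -25 = μ + 0.4125σ.
Subtracting: σ = (-25 − -48)/(0.4125 − (-0.9154)) = 17.32.
Then μ = -48 − (-0.9154)·17.32 = -32.14.

μ = -32.14, σ = 17.32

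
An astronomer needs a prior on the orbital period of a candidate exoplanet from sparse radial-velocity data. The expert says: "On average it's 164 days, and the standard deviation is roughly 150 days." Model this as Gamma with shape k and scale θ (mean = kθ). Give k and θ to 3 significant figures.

k ≈ 1.2, θ ≈ 137

For Gamma(k, scale θ): mean = kθ, variance = kθ², so CV = 1/√k.
CV = SD/mean = 150/164 = 0.9146, hence k = 1/CV² = 1.2.
Then θ = mean/k = 164/1.2 = 137.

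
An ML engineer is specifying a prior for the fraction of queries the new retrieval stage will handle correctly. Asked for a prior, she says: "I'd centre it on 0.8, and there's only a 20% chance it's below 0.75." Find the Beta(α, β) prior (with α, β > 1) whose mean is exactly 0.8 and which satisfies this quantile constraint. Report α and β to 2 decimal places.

With mean 0.8 fixed, write α = 0.8s, β = 0.2s where s = α+β.
Need P(θ < 0.75) = 0.2 under Beta(0.8s, 0.2s). Normal approximation: (q−m)/√(m(1−m)/s) ≈ z_{0.2} = -0.842, so s ≈ 0.8·0.2·(-0.842)²/(0.75−0.8)² = 45.3.
At s = 45.3: P(θ<0.75) ≈ 0.193. Adjusting to match 0.2 gives s ≈ 42.35.
So α = 0.8·42.35 ≈ 33.88, β = 0.2·42.35 ≈ 8.47.

α ≈ 33.88, β ≈ 8.47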